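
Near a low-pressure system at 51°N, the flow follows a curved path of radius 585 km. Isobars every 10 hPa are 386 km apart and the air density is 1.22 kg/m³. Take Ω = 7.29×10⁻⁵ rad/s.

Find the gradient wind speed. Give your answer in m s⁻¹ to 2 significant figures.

15 m s⁻¹

Coriolis parameter at 51°N:
f = 2Ω sin φ = 2 × 7.29×10⁻⁵ × sin 51° = 1.13×10⁻⁴ s⁻¹
Pressure gradient: |∂P/∂n| = 1000 Pa / 386000 m = 2.59×10⁻³ Pa/m
Geostrophic speed: V_g = |∂P/∂n|/(fρ) = 2.59×10⁻³/(1.13×10⁻⁴ × 1.22) = 18.7 m/s
Around a low, centrifugal force acts outward with Coriolis, so pressure-gradient force balances both:
(1/ρ)|∂P/∂n| = fV + V²/R  →  V² + fR·V − fR·V_g = 0
With fR = 1.13×10⁻⁴ × 585×10³ m = 66.3 m/s:
V = [−fR + √((fR)² + 4 fR V_g)]/2 = [−66.3 + √(66.3² + 4×66.3×18.7)]/2 = 15.2 m/s
Subgeostrophic (V < V_g = 18.7 m/s), as expected around a low.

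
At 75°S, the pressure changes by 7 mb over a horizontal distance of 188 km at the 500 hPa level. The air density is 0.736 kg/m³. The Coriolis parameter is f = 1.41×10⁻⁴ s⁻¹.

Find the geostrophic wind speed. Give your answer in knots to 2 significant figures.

70 knots

Pressure gradient: |∂P/∂n| = 700 Pa / 188000 m = 3.72×10⁻³ Pa/m
Geostrophic balance (pressure-gradient force = Coriolis force):
V_g = (1/(fρ)) |∂P/∂n| = 3.72×10⁻³ / (1.41×10⁻⁴ × 0.736) = 35.9 m/s
Converting: 35.9 m/s × 1.944 = 70 knots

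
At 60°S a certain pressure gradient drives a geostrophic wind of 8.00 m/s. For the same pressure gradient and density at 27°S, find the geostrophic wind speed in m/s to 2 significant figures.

With the same pressure gradient and density, V_g ∝ 1/f ∝ 1/sin φ.
V₂ = V₁ · sin φ₁ / sin φ₂ = 8.00 × sin 60° / sin 27°
V₂ = 8.00 × 0.8660/0.4540 = 15 m/s

15 m/s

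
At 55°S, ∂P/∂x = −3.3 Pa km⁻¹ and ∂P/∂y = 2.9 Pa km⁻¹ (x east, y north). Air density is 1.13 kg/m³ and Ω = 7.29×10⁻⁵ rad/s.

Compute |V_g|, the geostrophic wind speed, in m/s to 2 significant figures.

Coriolis parameter at 55°S:
f = 2Ω sin φ = 2 × 7.29×10⁻⁵ × sin 55° = 1.19×10⁻⁴ s⁻¹
In the Southern Hemisphere f is negative: f = −1.19×10⁻⁴ s⁻¹.
Component geostrophic relations (x east, y north):
u_g = −(1/(fρ)) ∂P/∂y,  v_g = (1/(fρ)) ∂P/∂x
u_g = −(2.9×10⁻³)/(−1.19×10⁻⁴ × 1.13) = 21.5 m/s;  v_g = (−3.3×10⁻³)/(−1.19×10⁻⁴ × 1.13) = 24.5 m/s
|V_g| = √(u_g² + v_g²) = 32.6 m/s

33 m/s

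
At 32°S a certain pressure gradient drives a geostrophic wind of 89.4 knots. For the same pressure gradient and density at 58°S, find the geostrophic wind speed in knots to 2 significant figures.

56 knots

With the same pressure gradient and density, V_g ∝ 1/f ∝ 1/sin φ.
V₂ = V₁ · sin φ₁ / sin φ₂ = 89.4 × sin 32° / sin 58°
V₂ = 89.4 × 0.5299/0.8480 = 56 knots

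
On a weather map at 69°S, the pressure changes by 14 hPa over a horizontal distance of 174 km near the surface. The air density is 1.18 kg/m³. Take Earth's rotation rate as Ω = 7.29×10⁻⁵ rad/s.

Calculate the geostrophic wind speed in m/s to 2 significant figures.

Coriolis parameter at 69°S:
f = 2Ω sin φ = 2 × 7.29×10⁻⁵ × sin 69° = 1.36×10⁻⁴ s⁻¹
Pressure gradient: |∂P/∂n| = 1400 Pa / 174000 m = 8.05×10⁻³ Pa/m
Geostrophic balance (pressure-gradient force = Coriolis force):
V_g = (1/(fρ)) |∂P/∂n| = 8.05×10⁻³ / (1.36×10⁻⁴ × 1.18) = 50.1 m/s

50 m/s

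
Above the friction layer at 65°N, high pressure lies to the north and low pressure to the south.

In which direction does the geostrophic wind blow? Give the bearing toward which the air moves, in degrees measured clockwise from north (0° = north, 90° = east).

The pressure-gradient force points toward the south (bearing 180°).
Geostrophic balance: in the Northern Hemisphere the Coriolis force deflects motion to the right, so the geostrophic wind blows 90° to the right of the pressure-gradient force (low pressure on the left).
Rotating 180° by 90° clockwise gives 270° — the wind blows toward the west.

270°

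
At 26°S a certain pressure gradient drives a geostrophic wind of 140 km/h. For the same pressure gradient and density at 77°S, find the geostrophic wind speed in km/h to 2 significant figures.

With the same pressure gradient and density, V_g ∝ 1/f ∝ 1/sin φ.
V₂ = V₁ · sin φ₁ / sin φ₂ = 140 × sin 26° / sin 77°
V₂ = 140 × 0.4384/0.9744 = 63 km/h

63 km/h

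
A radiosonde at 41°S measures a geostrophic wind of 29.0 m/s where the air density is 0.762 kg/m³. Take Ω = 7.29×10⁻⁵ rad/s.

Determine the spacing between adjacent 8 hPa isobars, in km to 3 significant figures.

Coriolis parameter at 41°S:
f = 2Ω sin φ = 2 × 7.29×10⁻⁵ × sin 41° = 9.57×10⁻⁵ s⁻¹
Geostrophic balance rearranged: |∂P/∂n| = f ρ V_g
|∂P/∂n| = 9.57×10⁻⁵ × 0.762 × 29.0 = 2.11×10⁻³ Pa/m
Isobar spacing: Δn = ΔP/|∂P/∂n| = 800 Pa / 2.11×10⁻³ Pa/m = 378474 m ≈ 378 km

378 km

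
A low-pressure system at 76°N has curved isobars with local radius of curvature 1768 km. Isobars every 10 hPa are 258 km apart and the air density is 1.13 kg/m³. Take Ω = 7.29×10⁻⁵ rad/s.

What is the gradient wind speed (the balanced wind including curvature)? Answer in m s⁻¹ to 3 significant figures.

Coriolis parameter at 76°N:
f = 2Ω sin φ = 2 × 7.29×10⁻⁵ × sin 76° = 1.41×10⁻⁴ s⁻¹
Pressure gradient: |∂P/∂n| = 1000 Pa / 258000 m = 3.88×10⁻³ Pa/m
Geostrophic speed: V_g = |∂P/∂n|/(fρ) = 3.88×10⁻³/(1.41×10⁻⁴ × 1.13) = 24.2 m/s
Around a low, centrifugal force acts outward with Coriolis, so pressure-gradient force balances both:
(1/ρ)|∂P/∂n| = fV + V²/R  →  V² + fR·V − fR·V_g = 0
With fR = 1.41×10⁻⁴ × 1768×10³ m = 250 m/s:
V = [−fR + √((fR)² + 4 fR V_g)]/2 = [−250 + √(250² + 4×250×24.2)]/2 = 22.3 m/s
Subgeostrophic (V < V_g = 24.2 m/s), as expected around a low.

22.3 m s⁻¹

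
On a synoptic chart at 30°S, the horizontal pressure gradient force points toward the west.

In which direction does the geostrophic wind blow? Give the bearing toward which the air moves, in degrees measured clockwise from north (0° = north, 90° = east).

180°

The pressure-gradient force points toward the west (bearing 270°).
Geostrophic balance: in the Southern Hemisphere the Coriolis force deflects motion to the left, so the geostrophic wind blows 90° to the left of the pressure-gradient force (low pressure on the right).
Rotating 270° by 90° counterclockwise gives 180° — the wind blows toward the south.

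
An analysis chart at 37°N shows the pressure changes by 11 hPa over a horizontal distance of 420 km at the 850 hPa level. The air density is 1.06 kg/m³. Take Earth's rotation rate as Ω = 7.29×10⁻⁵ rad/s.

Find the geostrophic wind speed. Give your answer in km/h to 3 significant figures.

Coriolis parameter at 37°N:
f = 2Ω sin φ = 2 × 7.29×10⁻⁵ × sin 37° = 8.77×10⁻⁵ s⁻¹
Pressure gradient: |∂P/∂n| = 1100 Pa / 420000 m = 2.62×10⁻³ Pa/m
Geostrophic balance (pressure-gradient force = Coriolis force):
V_g = (1/(fρ)) |∂P/∂n| = 2.62×10⁻³ / (8.77×10⁻⁵ × 1.06) = 28.2 m/s
Converting: 28.2 m/s × 3.6 = 101 km/h

101 km/h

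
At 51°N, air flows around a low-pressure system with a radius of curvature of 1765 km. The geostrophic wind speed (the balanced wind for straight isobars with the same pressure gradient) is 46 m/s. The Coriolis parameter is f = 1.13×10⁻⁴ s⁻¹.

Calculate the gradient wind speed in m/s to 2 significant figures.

Around a low, centrifugal force acts outward with Coriolis, so pressure-gradient force balances both:
(1/ρ)|∂P/∂n| = fV + V²/R  →  V² + fR·V − fR·V_g = 0
With fR = 1.13×10⁻⁴ × 1765×10³ m = 199 m/s:
V = [−fR + √((fR)² + 4 fR V_g)]/2 = [−199 + √(199² + 4×199×46)]/2 = 38.5 m/s
Subgeostrophic (V < V_g = 46 m/s), as expected around a low.

39 m/s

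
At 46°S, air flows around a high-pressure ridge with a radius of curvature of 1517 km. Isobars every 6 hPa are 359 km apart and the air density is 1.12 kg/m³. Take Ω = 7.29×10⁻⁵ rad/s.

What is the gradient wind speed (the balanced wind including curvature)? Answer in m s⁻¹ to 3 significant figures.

15.8 m s⁻¹

Coriolis parameter at 46°S:
f = 2Ω sin φ = 2 × 7.29×10⁻⁵ × sin 46° = 1.05×10⁻⁴ s⁻¹
Pressure gradient: |∂P/∂n| = 600 Pa / 359000 m = 1.67×10⁻³ Pa/m
Geostrophic speed: V_g = |∂P/∂n|/(fρ) = 1.67×10⁻³/(1.05×10⁻⁴ × 1.12) = 14.2 m/s
Around a high, pressure-gradient force acts outward with centrifugal, so Coriolis balances both:
fV = (1/ρ)|∂P/∂n| + V²/R  →  V² − fR·V + fR·V_g = 0
With fR = 1.05×10⁻⁴ × 1517×10³ m = 159 m/s:
V = [fR − √((fR)² − 4 fR V_g)]/2 = [159 − √(159² − 4×159×14.2)]/2 = 15.8 m/s
Supergeostrophic (V > V_g = 14.2 m/s), as expected around a high.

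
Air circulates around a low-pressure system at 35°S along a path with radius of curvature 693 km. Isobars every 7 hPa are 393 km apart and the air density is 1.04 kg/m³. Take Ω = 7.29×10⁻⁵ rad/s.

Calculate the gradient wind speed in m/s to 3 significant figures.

Coriolis parameter at 35°S:
f = 2Ω sin φ = 2 × 7.29×10⁻⁵ × sin 35° = 8.36×10⁻⁵ s⁻¹
Pressure gradient: |∂P/∂n| = 700 Pa / 393000 m = 1.78×10⁻³ Pa/m
Geostrophic speed: V_g = |∂P/∂n|/(fρ) = 1.78×10⁻³/(8.36×10⁻⁵ × 1.04) = 20.5 m/s
Around a low, centrifugal force acts outward with Coriolis, so pressure-gradient force balances both:
(1/ρ)|∂P/∂n| = fV + V²/R  →  V² + fR·V − fR·V_g = 0
With fR = 8.36×10⁻⁵ × 693×10³ m = 58.0 m/s:
V = [−fR + √((fR)² + 4 fR V_g)]/2 = [−58.0 + √(58.0² + 4×58.0×20.5)]/2 = 16 m/s
Subgeostrophic (V < V_g = 20.5 m/s), as expected around a low.

16.0 m/s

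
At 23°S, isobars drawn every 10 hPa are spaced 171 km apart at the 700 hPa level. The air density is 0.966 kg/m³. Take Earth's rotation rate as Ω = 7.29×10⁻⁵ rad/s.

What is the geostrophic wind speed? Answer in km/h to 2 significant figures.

Coriolis parameter at 23°S:
f = 2Ω sin φ = 2 × 7.29×10⁻⁵ × sin 23° = 5.70×10⁻⁵ s⁻¹
Pressure gradient: |∂P/∂n| = 1000 Pa / 171000 m = 5.85×10⁻³ Pa/m
Geostrophic balance (pressure-gradient force = Coriolis force):
V_g = (1/(fρ)) |∂P/∂n| = 5.85×10⁻³ / (5.70×10⁻⁵ × 0.966) = 106 m/s
Converting: 106 m/s × 3.6 = 380 km/h

380 km/h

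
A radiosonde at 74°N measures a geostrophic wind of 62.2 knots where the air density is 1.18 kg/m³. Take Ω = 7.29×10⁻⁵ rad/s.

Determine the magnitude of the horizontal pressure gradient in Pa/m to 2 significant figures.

5.3×10⁻³ Pa/m

Coriolis parameter at 74°N:
f = 2Ω sin φ = 2 × 7.29×10⁻⁵ × sin 74° = 1.40×10⁻⁴ s⁻¹
Wind speed in SI: 62.2 knots = 32.0 m/s
Geostrophic balance rearranged: |∂P/∂n| = f ρ V_g
|∂P/∂n| = 1.40×10⁻⁴ × 1.18 × 32.0 = 5.29×10⁻³ Pa/m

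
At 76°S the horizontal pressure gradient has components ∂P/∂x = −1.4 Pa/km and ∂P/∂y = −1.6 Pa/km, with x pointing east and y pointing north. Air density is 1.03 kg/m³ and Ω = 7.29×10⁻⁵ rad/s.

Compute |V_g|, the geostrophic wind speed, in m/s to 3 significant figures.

14.6 m/s

Coriolis parameter at 76°S:
f = 2Ω sin φ = 2 × 7.29×10⁻⁵ × sin 76° = 1.41×10⁻⁴ s⁻¹
In the Southern Hemisphere f is negative: f = −1.41×10⁻⁴ s⁻¹.
Component geostrophic relations (x east, y north):
u_g = −(1/(fρ)) ∂P/∂y,  v_g = (1/(fρ)) ∂P/∂x
u_g = −(−1.6×10⁻³)/(−1.41×10⁻⁴ × 1.03) = −11.0 m/s;  v_g = (−1.4×10⁻³)/(−1.41×10⁻⁴ × 1.03) = 9.61 m/s
|V_g| = √(u_g² + v_g²) = 14.6 m/s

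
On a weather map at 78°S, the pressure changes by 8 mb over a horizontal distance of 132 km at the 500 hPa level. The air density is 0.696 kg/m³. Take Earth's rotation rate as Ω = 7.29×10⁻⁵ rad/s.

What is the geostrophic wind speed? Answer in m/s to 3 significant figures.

Coriolis parameter at 78°S:
f = 2Ω sin φ = 2 × 7.29×10⁻⁵ × sin 78° = 1.43×10⁻⁴ s⁻¹
Pressure gradient: |∂P/∂n| = 800 Pa / 132000 m = 6.06×10⁻³ Pa/m
Geostrophic balance (pressure-gradient force = Coriolis force):
V_g = (1/(fρ)) |∂P/∂n| = 6.06×10⁻³ / (1.43×10⁻⁴ × 0.696) = 61.1 m/s

61.1 m/s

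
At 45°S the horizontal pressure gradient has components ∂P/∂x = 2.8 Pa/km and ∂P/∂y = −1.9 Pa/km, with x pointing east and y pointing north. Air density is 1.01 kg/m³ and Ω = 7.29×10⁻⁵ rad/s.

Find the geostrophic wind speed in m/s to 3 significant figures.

Coriolis parameter at 45°S:
f = 2Ω sin φ = 2 × 7.29×10⁻⁵ × sin 45° = 1.03×10⁻⁴ s⁻¹
In the Southern Hemisphere f is negative: f = −1.03×10⁻⁴ s⁻¹.
Component geostrophic relations (x east, y north):
u_g = −(1/(fρ)) ∂P/∂y,  v_g = (1/(fρ)) ∂P/∂x
u_g = −(−1.9×10⁻³)/(−1.03×10⁻⁴ × 1.01) = −18.2 m/s;  v_g = (2.8×10⁻³)/(−1.03×10⁻⁴ × 1.01) = −26.9 m/s
|V_g| = √(u_g² + v_g²) = 32.5 m/s

32.5 m/s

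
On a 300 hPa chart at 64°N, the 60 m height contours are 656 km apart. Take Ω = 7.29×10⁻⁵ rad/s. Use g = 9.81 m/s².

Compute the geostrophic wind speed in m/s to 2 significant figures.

Coriolis parameter at 64°N:
f = 2Ω sin φ = 2 × 7.29×10⁻⁵ × sin 64° = 1.31×10⁻⁴ s⁻¹
Height gradient: |∂Z/∂n| = 60 m / 656000 m = 9.15×10⁻⁵
On a pressure surface, geostrophic balance gives V_g = (g/f)|∂Z/∂n|:
V_g = 9.81 × 9.15×10⁻⁵ / 1.31×10⁻⁴ = 6.85 m/s

6.8 m/s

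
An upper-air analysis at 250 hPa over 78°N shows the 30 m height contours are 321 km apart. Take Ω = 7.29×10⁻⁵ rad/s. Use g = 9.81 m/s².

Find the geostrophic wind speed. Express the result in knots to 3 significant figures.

Coriolis parameter at 78°N:
f = 2Ω sin φ = 2 × 7.29×10⁻⁵ × sin 78° = 1.43×10⁻⁴ s⁻¹
Height gradient: |∂Z/∂n| = 30 m / 321000 m = 9.35×10⁻⁵
On a pressure surface, geostrophic balance gives V_g = (g/f)|∂Z/∂n|:
V_g = 9.81 × 9.35×10⁻⁵ / 1.43×10⁻⁴ = 6.43 m/s
Converting: 6.43 m/s × 1.944 = 12.5 knots

12.5 knots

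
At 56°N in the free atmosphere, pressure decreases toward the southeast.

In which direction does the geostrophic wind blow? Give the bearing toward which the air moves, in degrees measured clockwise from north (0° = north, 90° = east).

225°

The pressure-gradient force points toward the southeast (bearing 135°).
Geostrophic balance: in the Northern Hemisphere the Coriolis force deflects motion to the right, so the geostrophic wind blows 90° to the right of the pressure-gradient force (low pressure on the left).
Rotating 135° by 90° clockwise gives 225° — the wind blows toward the southwest.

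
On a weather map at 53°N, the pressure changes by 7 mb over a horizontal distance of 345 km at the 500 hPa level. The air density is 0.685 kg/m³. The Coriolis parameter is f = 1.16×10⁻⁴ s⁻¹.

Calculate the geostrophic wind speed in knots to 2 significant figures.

50 knots

Pressure gradient: |∂P/∂n| = 700 Pa / 345000 m = 2.03×10⁻³ Pa/m
Geostrophic balance (pressure-gradient force = Coriolis force):
V_g = (1/(fρ)) |∂P/∂n| = 2.03×10⁻³ / (1.16×10⁻⁴ × 0.685) = 25.5 m/s
Converting: 25.5 m/s × 1.944 = 50 knots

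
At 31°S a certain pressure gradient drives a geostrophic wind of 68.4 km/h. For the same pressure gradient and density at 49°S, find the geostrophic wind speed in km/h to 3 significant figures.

With the same pressure gradient and density, V_g ∝ 1/f ∝ 1/sin φ.
V₂ = V₁ · sin φ₁ / sin φ₂ = 68.4 × sin 31° / sin 49°
V₂ = 68.4 × 0.5150/0.7547 = 46.7 km/h

46.7 km/h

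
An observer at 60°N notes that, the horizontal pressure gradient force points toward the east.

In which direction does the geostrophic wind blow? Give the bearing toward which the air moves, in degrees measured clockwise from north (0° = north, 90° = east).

The pressure-gradient force points toward the east (bearing 090°).
Geostrophic balance: in the Northern Hemisphere the Coriolis force deflects motion to the right, so the geostrophic wind blows 90° to the right of the pressure-gradient force (low pressure on the left).
Rotating 090° by 90° clockwise gives 180° — the wind blows toward the south.

180°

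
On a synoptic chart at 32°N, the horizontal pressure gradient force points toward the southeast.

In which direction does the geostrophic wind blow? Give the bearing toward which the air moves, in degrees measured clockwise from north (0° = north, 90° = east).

The pressure-gradient force points toward the southeast (bearing 135°).
Geostrophic balance: in the Northern Hemisphere the Coriolis force deflects motion to the right, so the geostrophic wind blows 90° to the right of the pressure-gradient force (low pressure on the left).
Rotating 135° by 90° clockwise gives 225° — the wind blows toward the southwest.

225°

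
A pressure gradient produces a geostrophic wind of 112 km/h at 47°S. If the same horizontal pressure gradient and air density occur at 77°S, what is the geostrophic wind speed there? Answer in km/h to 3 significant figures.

With the same pressure gradient and density, V_g ∝ 1/f ∝ 1/sin φ.
V₂ = V₁ · sin φ₁ / sin φ₂ = 112 × sin 47° / sin 77°
V₂ = 112 × 0.7314/0.9744 = 84.1 km/h

84.1 km/h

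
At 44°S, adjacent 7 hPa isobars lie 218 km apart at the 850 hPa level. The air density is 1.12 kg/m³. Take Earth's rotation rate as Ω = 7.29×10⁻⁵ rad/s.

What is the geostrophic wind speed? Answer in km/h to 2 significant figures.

Coriolis parameter at 44°S:
f = 2Ω sin φ = 2 × 7.29×10⁻⁵ × sin 44° = 1.01×10⁻⁴ s⁻¹
Pressure gradient: |∂P/∂n| = 700 Pa / 218000 m = 3.21×10⁻³ Pa/m
Geostrophic balance (pressure-gradient force = Coriolis force):
V_g = (1/(fρ)) |∂P/∂n| = 3.21×10⁻³ / (1.01×10⁻⁴ × 1.12) = 28.3 m/s
Converting: 28.3 m/s × 3.6 = 100 km/h

100 km/h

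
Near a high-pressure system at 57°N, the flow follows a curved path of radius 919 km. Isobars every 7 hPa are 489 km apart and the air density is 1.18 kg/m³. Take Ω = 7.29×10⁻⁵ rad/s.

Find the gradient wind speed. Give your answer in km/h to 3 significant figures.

39.6 km/h

Coriolis parameter at 57°N:
f = 2Ω sin φ = 2 × 7.29×10⁻⁵ × sin 57° = 1.22×10⁻⁴ s⁻¹
Pressure gradient: |∂P/∂n| = 700 Pa / 489000 m = 1.43×10⁻³ Pa/m
Geostrophic speed: V_g = |∂P/∂n|/(fρ) = 1.43×10⁻³/(1.22×10⁻⁴ × 1.18) = 9.92 m/s
Around a high, pressure-gradient force acts outward with centrifugal, so Coriolis balances both:
fV = (1/ρ)|∂P/∂n| + V²/R  →  V² − fR·V + fR·V_g = 0
With fR = 1.22×10⁻⁴ × 919×10³ m = 112 m/s:
V = [fR − √((fR)² − 4 fR V_g)]/2 = [112 − √(112² − 4×112×9.92)]/2 = 11 m/s
Supergeostrophic (V > V_g = 9.92 m/s), as expected around a high.
Converting: 11 m/s × 3.6 = 39.6 km/h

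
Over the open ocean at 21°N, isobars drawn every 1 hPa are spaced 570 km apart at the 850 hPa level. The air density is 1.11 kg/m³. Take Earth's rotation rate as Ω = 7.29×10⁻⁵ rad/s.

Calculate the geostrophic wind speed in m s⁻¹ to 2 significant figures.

Coriolis parameter at 21°N:
f = 2Ω sin φ = 2 × 7.29×10⁻⁵ × sin 21° = 5.23×10⁻⁵ s⁻¹
Pressure gradient: |∂P/∂n| = 100 Pa / 570000 m = 1.75×10⁻⁴ Pa/m
Geostrophic balance (pressure-gradient force = Coriolis force):
V_g = (1/(fρ)) |∂P/∂n| = 1.75×10⁻⁴ / (5.23×10⁻⁵ × 1.11) = 3.02 m/s

3.0 m s⁻¹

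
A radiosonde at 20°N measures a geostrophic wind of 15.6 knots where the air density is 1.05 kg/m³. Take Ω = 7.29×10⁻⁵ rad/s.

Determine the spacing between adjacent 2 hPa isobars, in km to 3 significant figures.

Coriolis parameter at 20°N:
f = 2Ω sin φ = 2 × 7.29×10⁻⁵ × sin 20° = 4.99×10⁻⁵ s⁻¹
Wind speed in SI: 15.6 knots = 8.03 m/s
Geostrophic balance rearranged: |∂P/∂n| = f ρ V_g
|∂P/∂n| = 4.99×10⁻⁵ × 1.05 × 8.03 = 4.20×10⁻⁴ Pa/m
Isobar spacing: Δn = ΔP/|∂P/∂n| = 200 Pa / 4.20×10⁻⁴ Pa/m = 475958 m ≈ 476 km

476 km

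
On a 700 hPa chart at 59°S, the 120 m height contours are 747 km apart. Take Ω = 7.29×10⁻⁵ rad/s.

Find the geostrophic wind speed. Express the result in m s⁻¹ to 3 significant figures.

12.6 m s⁻¹

Coriolis parameter at 59°S:
f = 2Ω sin φ = 2 × 7.29×10⁻⁵ × sin 59° = 1.25×10⁻⁴ s⁻¹
Height gradient: |∂Z/∂n| = 120 m / 747000 m = 1.61×10⁻⁴
On a pressure surface, geostrophic balance gives V_g = (g/f)|∂Z/∂n|:
V_g = 9.81 × 1.61×10⁻⁴ / 1.25×10⁻⁴ = 12.6 m/s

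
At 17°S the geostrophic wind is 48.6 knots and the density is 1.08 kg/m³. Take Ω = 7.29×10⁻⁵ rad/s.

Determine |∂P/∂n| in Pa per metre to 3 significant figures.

1.15×10⁻³ Pa/m

Coriolis parameter at 17°S:
f = 2Ω sin φ = 2 × 7.29×10⁻⁵ × sin 17° = 4.26×10⁻⁵ s⁻¹
Wind speed in SI: 48.6 knots = 25.0 m/s
Geostrophic balance rearranged: |∂P/∂n| = f ρ V_g
|∂P/∂n| = 4.26×10⁻⁵ × 1.08 × 25.0 = 1.15×10⁻³ Pa/m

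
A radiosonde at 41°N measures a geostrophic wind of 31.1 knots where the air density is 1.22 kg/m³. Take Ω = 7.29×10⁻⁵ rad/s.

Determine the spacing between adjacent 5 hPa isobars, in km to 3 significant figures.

268 km

Coriolis parameter at 41°N:
f = 2Ω sin φ = 2 × 7.29×10⁻⁵ × sin 41° = 9.57×10⁻⁵ s⁻¹
Wind speed in SI: 31.1 knots = 16.0 m/s
Geostrophic balance rearranged: |∂P/∂n| = f ρ V_g
|∂P/∂n| = 9.57×10⁻⁵ × 1.22 × 16.0 = 1.87×10⁻³ Pa/m
Isobar spacing: Δn = ΔP/|∂P/∂n| = 500 Pa / 1.87×10⁻³ Pa/m = 267800 m ≈ 268 km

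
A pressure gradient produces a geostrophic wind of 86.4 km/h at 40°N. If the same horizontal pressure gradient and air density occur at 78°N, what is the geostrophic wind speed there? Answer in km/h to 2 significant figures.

57 km/h

With the same pressure gradient and density, V_g ∝ 1/f ∝ 1/sin φ.
V₂ = V₁ · sin φ₁ / sin φ₂ = 86.4 × sin 40° / sin 78°
V₂ = 86.4 × 0.6428/0.9781 = 57 km/h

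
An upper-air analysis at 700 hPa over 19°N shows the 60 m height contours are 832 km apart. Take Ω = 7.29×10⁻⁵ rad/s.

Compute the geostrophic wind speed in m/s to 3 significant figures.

Coriolis parameter at 19°N:
f = 2Ω sin φ = 2 × 7.29×10⁻⁵ × sin 19° = 4.75×10⁻⁵ s⁻¹
Height gradient: |∂Z/∂n| = 60 m / 832000 m = 7.21×10⁻⁵
On a pressure surface, geostrophic balance gives V_g = (g/f)|∂Z/∂n|:
V_g = 9.81 × 7.21×10⁻⁵ / 4.75×10⁻⁵ = 14.9 m/s

14.9 m/s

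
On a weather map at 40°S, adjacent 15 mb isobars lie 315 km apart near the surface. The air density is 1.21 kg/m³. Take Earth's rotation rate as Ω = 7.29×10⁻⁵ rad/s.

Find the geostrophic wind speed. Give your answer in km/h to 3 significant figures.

Coriolis parameter at 40°S:
f = 2Ω sin φ = 2 × 7.29×10⁻⁵ × sin 40° = 9.37×10⁻⁵ s⁻¹
Pressure gradient: |∂P/∂n| = 1500 Pa / 315000 m = 4.76×10⁻³ Pa/m
Geostrophic balance (pressure-gradient force = Coriolis force):
V_g = (1/(fρ)) |∂P/∂n| = 4.76×10⁻³ / (9.37×10⁻⁵ × 1.21) = 42.0 m/s
Converting: 42.0 m/s × 3.6 = 151 km/h

151 km/h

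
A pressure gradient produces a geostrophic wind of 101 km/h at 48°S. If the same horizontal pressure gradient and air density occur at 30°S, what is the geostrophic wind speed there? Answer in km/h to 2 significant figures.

150 km/h

With the same pressure gradient and density, V_g ∝ 1/f ∝ 1/sin φ.
V₂ = V₁ · sin φ₁ / sin φ₂ = 101 × sin 48° / sin 30°
V₂ = 101 × 0.7431/0.5000 = 150 km/h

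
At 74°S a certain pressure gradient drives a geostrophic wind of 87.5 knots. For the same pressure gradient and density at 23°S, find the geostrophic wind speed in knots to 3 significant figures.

215 knots

With the same pressure gradient and density, V_g ∝ 1/f ∝ 1/sin φ.
V₂ = V₁ · sin φ₁ / sin φ₂ = 87.5 × sin 74° / sin 23°
V₂ = 87.5 × 0.9613/0.3907 = 215 knots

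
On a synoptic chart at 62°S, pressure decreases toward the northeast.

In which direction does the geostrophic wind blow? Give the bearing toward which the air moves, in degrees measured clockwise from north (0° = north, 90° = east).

The pressure-gradient force points toward the northeast (bearing 045°).
Geostrophic balance: in the Southern Hemisphere the Coriolis force deflects motion to the left, so the geostrophic wind blows 90° to the left of the pressure-gradient force (low pressure on the right).
Rotating 045° by 90° counterclockwise gives 315° — the wind blows toward the northwest.

315°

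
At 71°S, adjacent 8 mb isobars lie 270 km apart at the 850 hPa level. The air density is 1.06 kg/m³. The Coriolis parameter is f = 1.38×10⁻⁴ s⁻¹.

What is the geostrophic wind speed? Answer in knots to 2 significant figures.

Pressure gradient: |∂P/∂n| = 800 Pa / 270000 m = 2.96×10⁻³ Pa/m
Geostrophic balance (pressure-gradient force = Coriolis force):
V_g = (1/(fρ)) |∂P/∂n| = 2.96×10⁻³ / (1.38×10⁻⁴ × 1.06) = 20.3 m/s
Converting: 20.3 m/s × 1.944 = 39 knots

39 knots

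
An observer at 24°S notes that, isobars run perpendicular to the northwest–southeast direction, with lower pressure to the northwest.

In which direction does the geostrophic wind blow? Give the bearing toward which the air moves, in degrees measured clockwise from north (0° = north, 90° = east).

225°

The pressure-gradient force points toward the northwest (bearing 315°).
Geostrophic balance: in the Southern Hemisphere the Coriolis force deflects motion to the left, so the geostrophic wind blows 90° to the left of the pressure-gradient force (low pressure on the right).
Rotating 315° by 90° counterclockwise gives 225° — the wind blows toward the southwest.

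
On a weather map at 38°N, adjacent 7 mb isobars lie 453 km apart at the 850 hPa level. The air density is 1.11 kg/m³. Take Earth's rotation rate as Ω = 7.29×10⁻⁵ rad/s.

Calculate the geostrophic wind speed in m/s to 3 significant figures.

15.5 m/s

Coriolis parameter at 38°N:
f = 2Ω sin φ = 2 × 7.29×10⁻⁵ × sin 38° = 8.98×10⁻⁵ s⁻¹
Pressure gradient: |∂P/∂n| = 700 Pa / 453000 m = 1.55×10⁻³ Pa/m
Geostrophic balance (pressure-gradient force = Coriolis force):
V_g = (1/(fρ)) |∂P/∂n| = 1.55×10⁻³ / (8.98×10⁻⁵ × 1.11) = 15.5 m/s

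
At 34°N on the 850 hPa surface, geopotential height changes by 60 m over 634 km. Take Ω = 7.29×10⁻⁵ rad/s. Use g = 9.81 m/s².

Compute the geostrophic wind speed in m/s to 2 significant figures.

11 m/s

Coriolis parameter at 34°N:
f = 2Ω sin φ = 2 × 7.29×10⁻⁵ × sin 34° = 8.15×10⁻⁵ s⁻¹
Height gradient: |∂Z/∂n| = 60 m / 634000 m = 9.46×10⁻⁵
On a pressure surface, geostrophic balance gives V_g = (g/f)|∂Z/∂n|:
V_g = 9.81 × 9.46×10⁻⁵ / 8.15×10⁻⁵ = 11.4 m/s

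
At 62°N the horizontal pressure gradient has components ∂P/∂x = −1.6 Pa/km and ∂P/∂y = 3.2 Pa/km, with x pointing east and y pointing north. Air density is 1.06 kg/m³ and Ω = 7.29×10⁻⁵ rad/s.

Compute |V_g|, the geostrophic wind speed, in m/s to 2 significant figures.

Coriolis parameter at 62°N:
f = 2Ω sin φ = 2 × 7.29×10⁻⁵ × sin 62° = 1.29×10⁻⁴ s⁻¹
Component geostrophic relations (x east, y north):
u_g = −(1/(fρ)) ∂P/∂y,  v_g = (1/(fρ)) ∂P/∂x
u_g = −(3.2×10⁻³)/(1.29×10⁻⁴ × 1.06) = −23.5 m/s;  v_g = (−1.6×10⁻³)/(1.29×10⁻⁴ × 1.06) = −11.7 m/s
|V_g| = √(u_g² + v_g²) = 26.2 m/s

26 m/s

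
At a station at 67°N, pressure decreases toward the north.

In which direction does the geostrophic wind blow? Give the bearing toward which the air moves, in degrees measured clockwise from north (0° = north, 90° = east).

The pressure-gradient force points toward the north (bearing 000°).
Geostrophic balance: in the Northern Hemisphere the Coriolis force deflects motion to the right, so the geostrophic wind blows 90° to the right of the pressure-gradient force (low pressure on the left).
Rotating 000° by 90° clockwise gives 090° — the wind blows toward the east.

090°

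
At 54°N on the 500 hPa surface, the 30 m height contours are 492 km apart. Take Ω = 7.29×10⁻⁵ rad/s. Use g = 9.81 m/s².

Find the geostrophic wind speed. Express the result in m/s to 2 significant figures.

5.1 m/s

Coriolis parameter at 54°N:
f = 2Ω sin φ = 2 × 7.29×10⁻⁵ × sin 54° = 1.18×10⁻⁴ s⁻¹
Height gradient: |∂Z/∂n| = 30 m / 492000 m = 6.10×10⁻⁵
On a pressure surface, geostrophic balance gives V_g = (g/f)|∂Z/∂n|:
V_g = 9.81 × 6.10×10⁻⁵ / 1.18×10⁻⁴ = 5.07 m/s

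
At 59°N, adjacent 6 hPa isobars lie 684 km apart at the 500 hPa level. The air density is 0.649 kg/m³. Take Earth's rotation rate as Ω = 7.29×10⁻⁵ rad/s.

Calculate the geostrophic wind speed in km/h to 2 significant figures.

Coriolis parameter at 59°N:
f = 2Ω sin φ = 2 × 7.29×10⁻⁵ × sin 59° = 1.25×10⁻⁴ s⁻¹
Pressure gradient: |∂P/∂n| = 600 Pa / 684000 m = 8.77×10⁻⁴ Pa/m
Geostrophic balance (pressure-gradient force = Coriolis force):
V_g = (1/(fρ)) |∂P/∂n| = 8.77×10⁻⁴ / (1.25×10⁻⁴ × 0.649) = 10.8 m/s
Converting: 10.8 m/s × 3.6 = 39 km/h

39 km/h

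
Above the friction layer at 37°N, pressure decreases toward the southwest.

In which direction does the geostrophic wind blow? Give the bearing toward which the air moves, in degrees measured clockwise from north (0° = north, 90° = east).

315°

The pressure-gradient force points toward the southwest (bearing 225°).
Geostrophic balance: in the Northern Hemisphere the Coriolis force deflects motion to the right, so the geostrophic wind blows 90° to the right of the pressure-gradient force (low pressure on the left).
Rotating 225° by 90° clockwise gives 315° — the wind blows toward the northwest.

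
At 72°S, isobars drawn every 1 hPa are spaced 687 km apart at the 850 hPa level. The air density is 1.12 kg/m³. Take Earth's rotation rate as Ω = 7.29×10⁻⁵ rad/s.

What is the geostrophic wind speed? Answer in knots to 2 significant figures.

1.8 knots

Coriolis parameter at 72°S:
f = 2Ω sin φ = 2 × 7.29×10⁻⁵ × sin 72° = 1.39×10⁻⁴ s⁻¹
Pressure gradient: |∂P/∂n| = 100 Pa / 687000 m = 1.46×10⁻⁴ Pa/m
Geostrophic balance (pressure-gradient force = Coriolis force):
V_g = (1/(fρ)) |∂P/∂n| = 1.46×10⁻⁴ / (1.39×10⁻⁴ × 1.12) = 0.937 m/s
Converting: 0.937 m/s × 1.944 = 1.8 knots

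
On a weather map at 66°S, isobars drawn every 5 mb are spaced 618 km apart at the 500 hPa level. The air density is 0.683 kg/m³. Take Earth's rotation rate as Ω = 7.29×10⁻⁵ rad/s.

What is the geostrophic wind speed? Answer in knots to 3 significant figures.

Coriolis parameter at 66°S:
f = 2Ω sin φ = 2 × 7.29×10⁻⁵ × sin 66° = 1.33×10⁻⁴ s⁻¹
Pressure gradient: |∂P/∂n| = 500 Pa / 618000 m = 8.09×10⁻⁴ Pa/m
Geostrophic balance (pressure-gradient force = Coriolis force):
V_g = (1/(fρ)) |∂P/∂n| = 8.09×10⁻⁴ / (1.33×10⁻⁴ × 0.683) = 8.89 m/s
Converting: 8.89 m/s × 1.944 = 17.3 knots

17.3 knots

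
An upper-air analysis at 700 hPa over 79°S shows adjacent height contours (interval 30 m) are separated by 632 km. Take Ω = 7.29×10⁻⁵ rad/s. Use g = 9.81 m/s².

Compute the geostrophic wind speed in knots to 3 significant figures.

Coriolis parameter at 79°S:
f = 2Ω sin φ = 2 × 7.29×10⁻⁵ × sin 79° = 1.43×10⁻⁴ s⁻¹
Height gradient: |∂Z/∂n| = 30 m / 632000 m = 4.75×10⁻⁵
On a pressure surface, geostrophic balance gives V_g = (g/f)|∂Z/∂n|:
V_g = 9.81 × 4.75×10⁻⁵ / 1.43×10⁻⁴ = 3.25 m/s
Converting: 3.25 m/s × 1.944 = 6.32 knots

6.32 knots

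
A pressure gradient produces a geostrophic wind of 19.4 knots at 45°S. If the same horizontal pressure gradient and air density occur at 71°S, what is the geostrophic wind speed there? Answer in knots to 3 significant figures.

With the same pressure gradient and density, V_g ∝ 1/f ∝ 1/sin φ.
V₂ = V₁ · sin φ₁ / sin φ₂ = 19.4 × sin 45° / sin 71°
V₂ = 19.4 × 0.7071/0.9455 = 14.5 knots

14.5 knots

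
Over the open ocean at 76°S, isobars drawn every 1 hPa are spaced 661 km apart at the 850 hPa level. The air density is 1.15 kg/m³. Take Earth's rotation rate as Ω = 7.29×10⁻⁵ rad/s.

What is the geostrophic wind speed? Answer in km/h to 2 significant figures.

Coriolis parameter at 76°S:
f = 2Ω sin φ = 2 × 7.29×10⁻⁵ × sin 76° = 1.41×10⁻⁴ s⁻¹
Pressure gradient: |∂P/∂n| = 100 Pa / 661000 m = 1.51×10⁻⁴ Pa/m
Geostrophic balance (pressure-gradient force = Coriolis force):
V_g = (1/(fρ)) |∂P/∂n| = 1.51×10⁻⁴ / (1.41×10⁻⁴ × 1.15) = 0.930 m/s
Converting: 0.930 m/s × 3.6 = 3.3 km/h

3.3 km/h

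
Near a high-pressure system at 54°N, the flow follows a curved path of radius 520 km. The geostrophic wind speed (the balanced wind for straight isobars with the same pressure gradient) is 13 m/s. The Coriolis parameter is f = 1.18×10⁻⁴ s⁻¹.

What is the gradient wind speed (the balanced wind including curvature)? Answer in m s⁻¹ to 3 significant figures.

Around a high, pressure-gradient force acts outward with centrifugal, so Coriolis balances both:
fV = (1/ρ)|∂P/∂n| + V²/R  →  V² − fR·V + fR·V_g = 0
With fR = 1.18×10⁻⁴ × 520×10³ m = 61.4 m/s:
V = [fR − √((fR)² − 4 fR V_g)]/2 = [61.4 − √(61.4² − 4×61.4×13)]/2 = 18.7 m/s
Supergeostrophic (V > V_g = 13 m/s), as expected around a high.

18.7 m s⁻¹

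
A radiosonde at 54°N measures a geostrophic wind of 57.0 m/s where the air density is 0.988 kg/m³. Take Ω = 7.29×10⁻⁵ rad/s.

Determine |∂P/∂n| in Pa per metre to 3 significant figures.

6.64×10⁻³ Pa/m

Coriolis parameter at 54°N:
f = 2Ω sin φ = 2 × 7.29×10⁻⁵ × sin 54° = 1.18×10⁻⁴ s⁻¹
Geostrophic balance rearranged: |∂P/∂n| = f ρ V_g
|∂P/∂n| = 1.18×10⁻⁴ × 0.988 × 57.0 = 6.64×10⁻³ Pa/m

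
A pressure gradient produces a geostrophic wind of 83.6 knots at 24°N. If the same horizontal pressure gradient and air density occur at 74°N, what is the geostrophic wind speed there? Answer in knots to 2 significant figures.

With the same pressure gradient and density, V_g ∝ 1/f ∝ 1/sin φ.
V₂ = V₁ · sin φ₁ / sin φ₂ = 83.6 × sin 24° / sin 74°
V₂ = 83.6 × 0.4067/0.9613 = 35 knots

35 knots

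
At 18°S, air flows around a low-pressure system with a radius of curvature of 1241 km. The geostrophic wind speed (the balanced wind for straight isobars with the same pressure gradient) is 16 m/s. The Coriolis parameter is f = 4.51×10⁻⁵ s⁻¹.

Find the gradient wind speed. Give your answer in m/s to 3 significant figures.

Around a low, centrifugal force acts outward with Coriolis, so pressure-gradient force balances both:
(1/ρ)|∂P/∂n| = fV + V²/R  →  V² + fR·V − fR·V_g = 0
With fR = 4.51×10⁻⁵ × 1241×10³ m = 56.0 m/s:
V = [−fR + √((fR)² + 4 fR V_g)]/2 = [−56.0 + √(56.0² + 4×56.0×16)]/2 = 13 m/s
Subgeostrophic (V < V_g = 16 m/s), as expected around a low.

13.0 m/s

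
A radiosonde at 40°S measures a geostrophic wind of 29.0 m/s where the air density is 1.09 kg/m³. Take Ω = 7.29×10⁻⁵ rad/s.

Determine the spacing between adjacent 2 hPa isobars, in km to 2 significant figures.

Coriolis parameter at 40°S:
f = 2Ω sin φ = 2 × 7.29×10⁻⁵ × sin 40° = 9.37×10⁻⁵ s⁻¹
Geostrophic balance rearranged: |∂P/∂n| = f ρ V_g
|∂P/∂n| = 9.37×10⁻⁵ × 1.09 × 29.0 = 2.96×10⁻³ Pa/m
Isobar spacing: Δn = ΔP/|∂P/∂n| = 200 Pa / 2.96×10⁻³ Pa/m = 67512 m ≈ 68 km

68 km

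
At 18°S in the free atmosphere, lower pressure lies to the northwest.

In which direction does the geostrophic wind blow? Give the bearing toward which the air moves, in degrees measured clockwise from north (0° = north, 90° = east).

The pressure-gradient force points toward the northwest (bearing 315°).
Geostrophic balance: in the Southern Hemisphere the Coriolis force deflects motion to the left, so the geostrophic wind blows 90° to the left of the pressure-gradient force (low pressure on the right).
Rotating 315° by 90° counterclockwise gives 225° — the wind blows toward the southwest.

225°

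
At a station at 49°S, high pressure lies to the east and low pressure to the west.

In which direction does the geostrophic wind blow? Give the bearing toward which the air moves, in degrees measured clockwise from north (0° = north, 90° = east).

180°

The pressure-gradient force points toward the west (bearing 270°).
Geostrophic balance: in the Southern Hemisphere the Coriolis force deflects motion to the left, so the geostrophic wind blows 90° to the left of the pressure-gradient force (low pressure on the right).
Rotating 270° by 90° counterclockwise gives 180° — the wind blows toward the south.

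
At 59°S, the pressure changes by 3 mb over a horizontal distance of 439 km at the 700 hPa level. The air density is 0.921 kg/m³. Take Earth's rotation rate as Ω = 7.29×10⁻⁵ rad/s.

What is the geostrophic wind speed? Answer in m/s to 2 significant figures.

Coriolis parameter at 59°S:
f = 2Ω sin φ = 2 × 7.29×10⁻⁵ × sin 59° = 1.25×10⁻⁴ s⁻¹
Pressure gradient: |∂P/∂n| = 300 Pa / 439000 m = 6.83×10⁻⁴ Pa/m
Geostrophic balance (pressure-gradient force = Coriolis force):
V_g = (1/(fρ)) |∂P/∂n| = 6.83×10⁻⁴ / (1.25×10⁻⁴ × 0.921) = 5.94 m/s

5.9 m/s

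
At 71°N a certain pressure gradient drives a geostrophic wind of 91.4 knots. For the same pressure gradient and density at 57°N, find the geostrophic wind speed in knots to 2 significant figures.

With the same pressure gradient and density, V_g ∝ 1/f ∝ 1/sin φ.
V₂ = V₁ · sin φ₁ / sin φ₂ = 91.4 × sin 71° / sin 57°
V₂ = 91.4 × 0.9455/0.8387 = 100 knots

100 knots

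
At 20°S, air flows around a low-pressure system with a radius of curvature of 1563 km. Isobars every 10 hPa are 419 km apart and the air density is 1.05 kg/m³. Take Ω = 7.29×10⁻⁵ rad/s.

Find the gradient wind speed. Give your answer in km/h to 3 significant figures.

Coriolis parameter at 20°S:
f = 2Ω sin φ = 2 × 7.29×10⁻⁵ × sin 20° = 4.99×10⁻⁵ s⁻¹
Pressure gradient: |∂P/∂n| = 1000 Pa / 419000 m = 2.39×10⁻³ Pa/m
Geostrophic speed: V_g = |∂P/∂n|/(fρ) = 2.39×10⁻³/(4.99×10⁻⁵ × 1.05) = 45.6 m/s
Around a low, centrifugal force acts outward with Coriolis, so pressure-gradient force balances both:
(1/ρ)|∂P/∂n| = fV + V²/R  →  V² + fR·V − fR·V_g = 0
With fR = 4.99×10⁻⁵ × 1563×10³ m = 77.9 m/s:
V = [−fR + √((fR)² + 4 fR V_g)]/2 = [−77.9 + √(77.9² + 4×77.9×45.6)]/2 = 32.2 m/s
Subgeostrophic (V < V_g = 45.6 m/s), as expected around a low.
Converting: 32.2 m/s × 3.6 = 116 km/h

116 km/h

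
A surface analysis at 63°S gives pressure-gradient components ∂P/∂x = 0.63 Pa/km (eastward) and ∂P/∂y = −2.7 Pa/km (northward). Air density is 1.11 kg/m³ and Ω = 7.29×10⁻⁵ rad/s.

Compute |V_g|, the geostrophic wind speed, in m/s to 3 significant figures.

19.2 m/s

Coriolis parameter at 63°S:
f = 2Ω sin φ = 2 × 7.29×10⁻⁵ × sin 63° = 1.30×10⁻⁴ s⁻¹
In the Southern Hemisphere f is negative: f = −1.30×10⁻⁴ s⁻¹.
Component geostrophic relations (x east, y north):
u_g = −(1/(fρ)) ∂P/∂y,  v_g = (1/(fρ)) ∂P/∂x
u_g = −(−2.7×10⁻³)/(−1.30×10⁻⁴ × 1.11) = −18.7 m/s;  v_g = (0.63×10⁻³)/(−1.30×10⁻⁴ × 1.11) = −4.37 m/s
|V_g| = √(u_g² + v_g²) = 19.2 m/s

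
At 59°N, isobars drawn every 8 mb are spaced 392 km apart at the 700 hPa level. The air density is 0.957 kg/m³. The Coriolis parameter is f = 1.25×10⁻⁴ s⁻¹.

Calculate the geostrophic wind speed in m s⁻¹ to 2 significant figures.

17 m s⁻¹

Pressure gradient: |∂P/∂n| = 800 Pa / 392000 m = 2.04×10⁻³ Pa/m
Geostrophic balance (pressure-gradient force = Coriolis force):
V_g = (1/(fρ)) |∂P/∂n| = 2.04×10⁻³ / (1.25×10⁻⁴ × 0.957) = 17.1 m/s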